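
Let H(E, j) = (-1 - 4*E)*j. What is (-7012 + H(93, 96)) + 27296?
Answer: -15524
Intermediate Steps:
H(E, j) = j*(-1 - 4*E)
(-7012 + H(93, 96)) + 27296 = (-7012 - 1*96*(1 + 4*93)) + 27296 = (-7012 - 1*96*(1 + 372)) + 27296 = (-7012 - 1*96*373) + 27296 = (-7012 - 35808) + 27296 = -42820 + 27296 = -15524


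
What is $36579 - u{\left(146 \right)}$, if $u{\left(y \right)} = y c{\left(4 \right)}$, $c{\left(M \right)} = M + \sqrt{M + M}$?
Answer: $35995 - 292 \sqrt{2} \approx 35582.0$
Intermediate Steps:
$c{\left(M \right)} = M + \sqrt{2} \sqrt{M}$ ($c{\left(M \right)} = M + \sqrt{2 M} = M + \sqrt{2} \sqrt{M}$)
$u{\left(y \right)} = y \left(4 + 2 \sqrt{2}\right)$ ($u{\left(y \right)} = y \left(4 + \sqrt{2} \sqrt{4}\right) = y \left(4 + \sqrt{2} \cdot 2\right) = y \left(4 + 2 \sqrt{2}\right)$)
$36579 - u{\left(146 \right)} = 36579 - 2 \cdot 146 \left(2 + \sqrt{2}\right) = 36579 - \left(584 + 292 \sqrt{2}\right) = 35995 - 292 \sqrt{2}$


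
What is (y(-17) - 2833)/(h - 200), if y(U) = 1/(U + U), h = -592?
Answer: 96323/26928 ≈ 3.5771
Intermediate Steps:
y(U) = 1/(2*U)
(y(-17) - 2833)/(h - 200) = ((½)/(-17) - 2833)/(-592 - 200) = ((½)*(-1/17) - 2833)/(-792) = (-1/34 - 2833)*(-1/792) = -96323/34*(-1/792) = 96323/26928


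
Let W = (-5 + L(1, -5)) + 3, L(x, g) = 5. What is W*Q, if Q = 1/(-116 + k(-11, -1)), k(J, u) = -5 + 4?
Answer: -1/39 ≈ -0.025641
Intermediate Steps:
k(J, u) = -1
Q = -1/117 (Q = 1/(-116 - 1) = 1/(-117) = -1/117 ≈ -0.0085470)
W = 3 (W = (-5 + 5) + 3 = 0 + 3 = 3)
W*Q = 3*(-1/117) = -1/39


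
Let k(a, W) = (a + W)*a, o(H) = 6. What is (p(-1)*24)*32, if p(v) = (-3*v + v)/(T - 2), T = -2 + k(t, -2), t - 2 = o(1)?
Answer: 384/11 ≈ 34.909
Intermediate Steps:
t = 8 (t = 2 + 6 = 8)
k(a, W) = a*(W + a) (k(a, W) = (W + a)*a = a*(W + a))
T = 46 (T = -2 + 8*(-2 + 8) = -2 + 8*6 = -2 + 48 = 46)
p(v) = -v/22 (p(v) = (-3*v + v)/(46 - 2) = -2*v/44 = -2*v*(1/44) = -v/22)
(p(-1)*24)*32 = (-1/22*(-1)*24)*32 = ((1/22)*24)*32 = (12/11)*32 = 384/11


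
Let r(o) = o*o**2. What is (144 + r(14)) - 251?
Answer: 2637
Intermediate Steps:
r(o) = o**3
(144 + r(14)) - 251 = (144 + 14**3) - 251 = (144 + 2744) - 251 = 2888 - 251 = 2637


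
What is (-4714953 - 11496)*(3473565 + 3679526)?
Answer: -33808719803859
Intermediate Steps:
(-4714953 - 11496)*(3473565 + 3679526) = -4726449*7153091 = -33808719803859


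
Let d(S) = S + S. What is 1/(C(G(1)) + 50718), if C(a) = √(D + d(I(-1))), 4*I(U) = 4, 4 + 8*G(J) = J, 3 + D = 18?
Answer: 50718/2572315507 - √17/2572315507 ≈ 1.9715e-5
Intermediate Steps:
D = 15 (D = -3 + 18 = 15)
G(J) = -½ + J/8
I(U) = 1 (I(U) = (¼)*4 = 1)
d(S) = 2*S
C(a) = √17 (C(a) = √(15 + 2*1) = √(15 + 2) = √17)
1/(C(G(1)) + 50718) = 1/(√17 + 50718) = 1/(50718 + √17)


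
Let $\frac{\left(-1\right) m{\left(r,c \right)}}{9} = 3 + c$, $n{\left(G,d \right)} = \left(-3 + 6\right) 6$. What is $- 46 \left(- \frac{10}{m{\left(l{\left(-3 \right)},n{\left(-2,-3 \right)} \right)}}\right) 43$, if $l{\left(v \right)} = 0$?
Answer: $- \frac{19780}{189} \approx -104.66$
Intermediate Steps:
$n{\left(G,d \right)} = 18$ ($n{\left(G,d \right)} = 3 \cdot 6 = 18$)
$m{\left(r,c \right)} = -27 - 9 c$ ($m{\left(r,c \right)} = - 9 \left(3 + c\right) = -27 - 9 c$)
$- 46 \left(- \frac{10}{m{\left(l{\left(-3 \right)},n{\left(-2,-3 \right)} \right)}}\right) 43 = - 46 \left(- \frac{10}{-27 - 162}\right) 43 = - 46 \left(- \frac{10}{-189}\right) 43 = - 46 \left(\left(-10\right) \left(- \frac{1}{189}\right)\right) 43 = \left(-46\right) \frac{10}{189} \cdot 43 = \left(- \frac{460}{189}\right) 43 = - \frac{19780}{189}$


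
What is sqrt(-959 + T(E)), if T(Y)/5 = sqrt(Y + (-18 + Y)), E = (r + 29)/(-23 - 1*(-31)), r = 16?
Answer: sqrt(-3836 + 30*I*sqrt(3))/2 ≈ 0.20974 + 30.968*I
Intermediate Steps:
E = 45/8 (E = (16 + 29)/(-23 - 1*(-31)) = 45/(-23 + 31) = 45/8 ≈ 5.6250)
T(Y) = 5*sqrt(-18 + 2*Y) (T(Y) = 5*sqrt(Y + (-18 + Y)) = 5*sqrt(-18 + 2*Y))
sqrt(-959 + T(E)) = sqrt(-959 + 5*sqrt(-18 + 2*(45/8))) = sqrt(-959 + 5*sqrt(-18 + 45/4)) = sqrt(-959 + 5*sqrt(-27/4)) = sqrt(-959 + 5*(3*I*sqrt(3)/2)) = sqrt(-959 + 15*I*sqrt(3)/2)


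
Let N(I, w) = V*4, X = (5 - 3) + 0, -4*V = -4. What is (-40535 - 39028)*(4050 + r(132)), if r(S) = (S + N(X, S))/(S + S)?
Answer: -322271137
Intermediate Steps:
V = 1 (V = -¼*(-4) = 1)
X = 2 (X = 2 + 0 = 2)
N(I, w) = 4 (N(I, w) = 1*4 = 4)
r(S) = (4 + S)/(2*S) (r(S) = (S + 4)/(S + S) = (4 + S)/((2*S)) = (4 + S)*(1/(2*S)) = (4 + S)/(2*S))
(-40535 - 39028)*(4050 + r(132)) = (-40535 - 39028)*(4050 + (½)*(4 + 132)/132) = -79563*(4050 + (½)*(1/132)*136) = -79563*(4050 + 17/33) = -79563*133667/33 = -322271137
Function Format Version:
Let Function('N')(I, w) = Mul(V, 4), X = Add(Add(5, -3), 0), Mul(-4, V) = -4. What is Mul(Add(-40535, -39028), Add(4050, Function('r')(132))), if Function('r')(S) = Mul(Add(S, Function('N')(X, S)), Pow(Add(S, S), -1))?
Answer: -322271137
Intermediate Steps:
V = 1 (V = Mul(Rational(-1, 4), -4) = 1)
X = 2 (X = Add(2, 0) = 2)
Function('N')(I, w) = 4 (Function('N')(I, w) = Mul(1, 4) = 4)
Function('r')(S) = Mul(Rational(1, 2), Pow(S, -1), Add(4, S)) (Function('r')(S) = Mul(Add(S, 4), Pow(Add(S, S), -1)) = Mul(Add(4, S), Pow(Mul(2, S), -1)) = Mul(Add(4, S), Mul(Rational(1, 2), Pow(S, -1))) = Mul(Rational(1, 2), Pow(S, -1), Add(4, S)))
Mul(Add(-40535, -39028), Add(4050, Function('r')(132))) = Mul(Add(-40535, -39028), Add(4050, Mul(Rational(1, 2), Pow(132, -1), Add(4, 132)))) = Mul(-79563, Add(4050, Mul(Rational(1, 2), Rational(1, 132), 136))) = Mul(-79563, Add(4050, Rational(17, 33))) = Mul(-79563, Rational(133667, 33)) = -322271137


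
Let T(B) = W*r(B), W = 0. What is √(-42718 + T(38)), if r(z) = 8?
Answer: I*√42718 ≈ 206.68*I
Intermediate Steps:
T(B) = 0 (T(B) = 0*8 = 0)
√(-42718 + T(38)) = √(-42718 + 0) = √(-42718) = I*√42718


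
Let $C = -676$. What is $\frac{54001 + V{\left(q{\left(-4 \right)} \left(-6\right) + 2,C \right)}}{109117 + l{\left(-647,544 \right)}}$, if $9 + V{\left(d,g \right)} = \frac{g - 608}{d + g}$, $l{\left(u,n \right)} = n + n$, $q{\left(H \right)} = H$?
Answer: $\frac{17548042}{35816625} \approx 0.48994$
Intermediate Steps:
$l{\left(u,n \right)} = 2 n$
$V{\left(d,g \right)} = -9 + \frac{-608 + g}{d + g}$ ($V{\left(d,g \right)} = -9 + \frac{g - 608}{d + g} = -9 + \frac{-608 + g}{d + g}$)
$\frac{54001 + V{\left(q{\left(-4 \right)} \left(-6\right) + 2,C \right)}}{109117 + l{\left(-647,544 \right)}} = \frac{54001 + \frac{-608 - 9 \left(\left(-4\right) \left(-6\right) + 2\right) - -5408}{\left(\left(-4\right) \left(-6\right) + 2\right) - 676}}{109117 + 2 \cdot 544} = \frac{54001 + \frac{-608 - 9 \left(24 + 2\right) + 5408}{\left(24 + 2\right) - 676}}{109117 + 1088} = \frac{54001 + \frac{-608 - 234 + 5408}{26 - 676}}{110205} = \left(54001 + \frac{-608 - 234 + 5408}{-650}\right) \frac{1}{110205} = \left(54001 - \frac{2283}{325}\right) \frac{1}{110205} = \frac{17548042}{325} \cdot \frac{1}{110205} = \frac{17548042}{35816625}$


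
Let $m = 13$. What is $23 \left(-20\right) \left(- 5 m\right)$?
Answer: $29900$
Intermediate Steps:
$23 \left(-20\right) \left(- 5 m\right) = 23 \left(-20\right) \left(\left(-5\right) 13\right) = \left(-460\right) \left(-65\right) = 29900$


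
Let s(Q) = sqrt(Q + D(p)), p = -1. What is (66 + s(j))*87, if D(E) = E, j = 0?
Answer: 5742 + 87*I ≈ 5742.0 + 87.0*I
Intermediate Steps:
s(Q) = sqrt(-1 + Q) (s(Q) = sqrt(Q - 1) = sqrt(-1 + Q))
(66 + s(j))*87 = (66 + sqrt(-1 + 0))*87 = (66 + sqrt(-1))*87 = (66 + I)*87 = 5742 + 87*I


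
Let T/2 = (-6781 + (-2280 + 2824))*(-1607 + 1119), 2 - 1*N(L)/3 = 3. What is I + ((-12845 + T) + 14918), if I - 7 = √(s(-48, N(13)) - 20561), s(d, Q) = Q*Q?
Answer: 6089392 + 2*I*√5138 ≈ 6.0894e+6 + 143.36*I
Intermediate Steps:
N(L) = -3 (N(L) = 6 - 3*3 = 6 - 9 = -3)
s(d, Q) = Q²
I = 7 + 2*I*√5138 (I = 7 + √((-3)² - 20561) = 7 + √(9 - 20561) = 7 + √(-20552) = 7 + 2*I*√5138 ≈ 7.0 + 143.36*I)
T = 6087312 (T = 2*((-6781 + (-2280 + 2824))*(-1607 + 1119)) = 2*((-6781 + 544)*(-488)) = 2*(-6237*(-488)) = 2*3043656 = 6087312)
I + ((-12845 + T) + 14918) = (7 + 2*I*√5138) + ((-12845 + 6087312) + 14918) = (7 + 2*I*√5138) + (6074467 + 14918) = (7 + 2*I*√5138) + 6089385 = 6089392 + 2*I*√5138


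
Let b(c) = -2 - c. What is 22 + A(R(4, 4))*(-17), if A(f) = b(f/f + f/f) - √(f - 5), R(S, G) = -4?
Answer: 90 + 51*I ≈ 90.0 + 51.0*I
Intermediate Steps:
A(f) = -4 - √(-5 + f) (A(f) = (-2 - (f/f + f/f)) - √(f - 5) = (-2 - (1 + 1)) - √(-5 + f) = (-2 - 1*2) - √(-5 + f) = (-2 - 2) - √(-5 + f) = -4 - √(-5 + f))
22 + A(R(4, 4))*(-17) = 22 + (-4 - √(-5 - 4))*(-17) = 22 + (-4 - √(-9))*(-17) = 22 + (-4 - 3*I)*(-17) = 22 + (68 + 51*I) = 90 + 51*I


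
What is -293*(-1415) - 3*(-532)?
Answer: 416191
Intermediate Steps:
-293*(-1415) - 3*(-532) = 414595 + 1596 = 416191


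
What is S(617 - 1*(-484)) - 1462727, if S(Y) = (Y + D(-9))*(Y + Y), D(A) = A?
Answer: 941857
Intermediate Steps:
S(Y) = 2*Y*(-9 + Y) (S(Y) = (Y - 9)*(Y + Y) = (-9 + Y)*(2*Y) = 2*Y*(-9 + Y))
S(617 - 1*(-484)) - 1462727 = 2*(617 - 1*(-484))*(-9 + (617 - 1*(-484))) - 1462727 = 2*(617 + 484)*(-9 + (617 + 484)) - 1462727 = 2*1101*(-9 + 1101) - 1462727 = 2*1101*1092 - 1462727 = 2404584 - 1462727 = 941857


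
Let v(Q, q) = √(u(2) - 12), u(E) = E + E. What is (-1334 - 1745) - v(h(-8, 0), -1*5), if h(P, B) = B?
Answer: -3079 - 2*I*√2 ≈ -3079.0 - 2.8284*I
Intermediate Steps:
u(E) = 2*E
v(Q, q) = 2*I*√2 (v(Q, q) = √(2*2 - 12) = √(4 - 12) = √(-8) = 2*I*√2)
(-1334 - 1745) - v(h(-8, 0), -1*5) = (-1334 - 1745) - 2*I*√2 = -3079 - 2*I*√2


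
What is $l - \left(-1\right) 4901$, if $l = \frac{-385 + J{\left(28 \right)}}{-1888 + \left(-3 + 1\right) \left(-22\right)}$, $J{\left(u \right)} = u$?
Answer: $\frac{9037801}{1844} \approx 4901.2$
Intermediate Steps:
$l = \frac{357}{1844}$ ($l = \frac{-385 + 28}{-1888 + \left(-3 + 1\right) \left(-22\right)} = - \frac{357}{-1888 - -44} = - \frac{357}{-1888 + 44} = - \frac{357}{-1844} = \left(-357\right) \left(- \frac{1}{1844}\right) = \frac{357}{1844} \approx 0.1936$)
$l - \left(-1\right) 4901 = \frac{357}{1844} - \left(-1\right) 4901 = \frac{357}{1844} - -4901 = \frac{357}{1844} + 4901 = \frac{9037801}{1844}$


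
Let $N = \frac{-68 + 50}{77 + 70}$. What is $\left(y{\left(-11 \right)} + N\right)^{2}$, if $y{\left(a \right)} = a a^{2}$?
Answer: $\frac{4254300625}{2401} \approx 1.7719 \cdot 10^{6}$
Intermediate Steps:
$y{\left(a \right)} = a^{3}$
$N = - \frac{6}{49}$ ($N = - \frac{18}{147} = \left(-18\right) \frac{1}{147} = - \frac{6}{49} \approx -0.12245$)
$\left(y{\left(-11 \right)} + N\right)^{2} = \left(\left(-11\right)^{3} - \frac{6}{49}\right)^{2} = \left(-1331 - \frac{6}{49}\right)^{2} = \left(- \frac{65225}{49}\right)^{2} = \frac{4254300625}{2401}$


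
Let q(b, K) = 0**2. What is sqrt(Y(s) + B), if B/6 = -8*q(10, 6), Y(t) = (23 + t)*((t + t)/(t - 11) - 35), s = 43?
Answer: 11*I*sqrt(282)/4 ≈ 46.18*I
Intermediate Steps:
q(b, K) = 0
Y(t) = (-35 + 2*t/(-11 + t))*(23 + t) (Y(t) = (23 + t)*((2*t)/(-11 + t) - 35) = (23 + t)*(2*t/(-11 + t) - 35) = (23 + t)*(-35 + 2*t/(-11 + t)) = (-35 + 2*t/(-11 + t))*(23 + t))
B = 0 (B = 6*(-8*0) = 6*0 = 0)
sqrt(Y(s) + B) = sqrt(11*(805 - 34*43 - 3*43**2)/(-11 + 43) + 0) = sqrt(11*(805 - 1462 - 3*1849)/32 + 0) = sqrt(11*(1/32)*(805 - 1462 - 5547) + 0) = sqrt(11*(1/32)*(-6204) + 0) = sqrt(-17061/8 + 0) = sqrt(-17061/8) = 11*I*sqrt(282)/4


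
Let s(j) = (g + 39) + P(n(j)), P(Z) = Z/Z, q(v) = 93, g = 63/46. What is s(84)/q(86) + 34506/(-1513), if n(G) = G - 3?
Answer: -144737429/6472614 ≈ -22.362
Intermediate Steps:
n(G) = -3 + G
g = 63/46 (g = 63*(1/46) = 63/46 ≈ 1.3696)
P(Z) = 1
s(j) = 1903/46 (s(j) = (63/46 + 39) + 1 = 1857/46 + 1 = 1903/46)
s(84)/q(86) + 34506/(-1513) = (1903/46)/93 + 34506/(-1513) = (1903/46)*(1/93) + 34506*(-1/1513) = 1903/4278 - 34506/1513 = -144737429/6472614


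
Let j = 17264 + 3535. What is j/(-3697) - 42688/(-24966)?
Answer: -180725149/46149651 ≈ -3.9161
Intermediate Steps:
j = 20799
j/(-3697) - 42688/(-24966) = 20799/(-3697) - 42688/(-24966) = 20799*(-1/3697) - 42688*(-1/24966) = -20799/3697 + 21344/12483 = -180725149/46149651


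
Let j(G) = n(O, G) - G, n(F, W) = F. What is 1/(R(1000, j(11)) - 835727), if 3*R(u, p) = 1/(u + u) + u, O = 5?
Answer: -2000/1670787333 ≈ -1.1970e-6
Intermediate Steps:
j(G) = 5 - G
R(u, p) = u/3 + 1/(6*u) (R(u, p) = (1/(u + u) + u)/3 = (1/(2*u) + u)/3 = (u + 1/(2*u))/3 = u/3 + 1/(6*u))
1/(R(1000, j(11)) - 835727) = 1/(((⅓)*1000 + (⅙)/1000) - 835727) = 1/((1000/3 + (⅙)*(1/1000)) - 835727) = 1/((1000/3 + 1/6000) - 835727) = 1/(666667/2000 - 835727) = 1/(-1670787333/2000) = -2000/1670787333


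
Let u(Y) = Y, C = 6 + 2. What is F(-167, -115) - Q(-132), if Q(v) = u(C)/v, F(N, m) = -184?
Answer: -6070/33 ≈ -183.94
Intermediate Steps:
C = 8
Q(v) = 8/v
F(-167, -115) - Q(-132) = -184 - 8/(-132) = -184 - 8*(-1)/132 = -184 - 1*(-2/33) = -184 + 2/33 = -6070/33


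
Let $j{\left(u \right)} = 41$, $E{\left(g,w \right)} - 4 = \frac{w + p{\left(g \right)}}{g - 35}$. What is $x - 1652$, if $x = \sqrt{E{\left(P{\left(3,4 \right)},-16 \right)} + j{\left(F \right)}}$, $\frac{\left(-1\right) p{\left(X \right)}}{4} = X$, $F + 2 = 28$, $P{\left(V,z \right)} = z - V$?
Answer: $-1652 + \frac{5 \sqrt{527}}{17} \approx -1645.2$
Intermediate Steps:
$F = 26$ ($F = -2 + 28 = 26$)
$p{\left(X \right)} = - 4 X$
$E{\left(g,w \right)} = 4 + \frac{w - 4 g}{-35 + g}$ ($E{\left(g,w \right)} = 4 + \frac{w - 4 g}{g - 35} = 4 + \frac{w - 4 g}{-35 + g}$)
$x = \frac{5 \sqrt{527}}{17}$ ($x = \sqrt{\frac{-140 - 16}{-35 + \left(4 - 3\right)} + 41} = \sqrt{\frac{1}{-35 + \left(4 - 3\right)} \left(-156\right) + 41} = \sqrt{\frac{1}{-35 + 1} \left(-156\right) + 41} = \sqrt{\frac{1}{-34} \left(-156\right) + 41} = \sqrt{\left(- \frac{1}{34}\right) \left(-156\right) + 41} = \sqrt{\frac{78}{17} + 41} = \sqrt{\frac{775}{17}} = \frac{5 \sqrt{527}}{17} \approx 6.7519$)
$x - 1652 = \frac{5 \sqrt{527}}{17} - 1652 = -1652 + \frac{5 \sqrt{527}}{17}$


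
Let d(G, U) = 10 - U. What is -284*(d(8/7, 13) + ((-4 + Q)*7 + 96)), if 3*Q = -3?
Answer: -16472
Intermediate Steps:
Q = -1 (Q = (1/3)*(-3) = -1)
-284*(d(8/7, 13) + ((-4 + Q)*7 + 96)) = -284*((10 - 1*13) + ((-4 - 1)*7 + 96)) = -284*((10 - 13) + (-5*7 + 96)) = -284*(-3 + (-35 + 96)) = -284*(-3 + 61) = -284*58 = -16472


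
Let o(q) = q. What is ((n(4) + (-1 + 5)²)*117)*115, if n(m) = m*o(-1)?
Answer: 161460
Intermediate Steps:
n(m) = -m (n(m) = m*(-1) = -m)
((n(4) + (-1 + 5)²)*117)*115 = ((-1*4 + (-1 + 5)²)*117)*115 = ((-4 + 4²)*117)*115 = ((-4 + 16)*117)*115 = (12*117)*115 = 1404*115 = 161460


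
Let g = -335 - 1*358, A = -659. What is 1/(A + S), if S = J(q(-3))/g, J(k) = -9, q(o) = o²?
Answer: -77/50742 ≈ -0.0015175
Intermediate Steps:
g = -693 (g = -335 - 358 = -693)
S = 1/77 (S = -9/(-693) = -9*(-1/693) = 1/77 ≈ 0.012987)
1/(A + S) = 1/(-659 + 1/77) = 1/(-50742/77) = -77/50742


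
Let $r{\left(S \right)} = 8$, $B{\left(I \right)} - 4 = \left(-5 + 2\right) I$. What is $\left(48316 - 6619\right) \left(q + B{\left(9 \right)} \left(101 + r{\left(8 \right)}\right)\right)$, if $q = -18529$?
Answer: $-877138092$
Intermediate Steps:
$B{\left(I \right)} = 4 - 3 I$ ($B{\left(I \right)} = 4 + \left(-5 + 2\right) I = 4 - 3 I$)
$\left(48316 - 6619\right) \left(q + B{\left(9 \right)} \left(101 + r{\left(8 \right)}\right)\right) = \left(48316 - 6619\right) \left(-18529 + \left(4 - 27\right) \left(101 + 8\right)\right) = 41697 \left(-18529 + \left(4 - 27\right) 109\right) = 41697 \left(-18529 - 2507\right) = 41697 \left(-21036\right) = -877138092$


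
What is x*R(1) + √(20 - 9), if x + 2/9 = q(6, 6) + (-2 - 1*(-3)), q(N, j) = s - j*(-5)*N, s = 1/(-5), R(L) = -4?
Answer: -32504/45 + √11 ≈ -718.99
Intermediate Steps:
s = -⅕ ≈ -0.20000
q(N, j) = -⅕ + 5*N*j (q(N, j) = -⅕ - j*(-5)*N = -⅕ - (-5*j)*N = -⅕ - (-5)*N*j = -⅕ + 5*N*j)
x = 8126/45 (x = -2/9 + ((-⅕ + 5*6*6) + (-2 - 1*(-3))) = -2/9 + ((-⅕ + 180) + (-2 + 3)) = -2/9 + (899/5 + 1) = -2/9 + 904/5 = 8126/45 ≈ 180.58)
x*R(1) + √(20 - 9) = (8126/45)*(-4) + √(20 - 9) = -32504/45 + √11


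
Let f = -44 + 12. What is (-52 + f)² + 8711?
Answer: 15767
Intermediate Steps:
f = -32
(-52 + f)² + 8711 = (-52 - 32)² + 8711 = (-84)² + 8711 = 7056 + 8711 = 15767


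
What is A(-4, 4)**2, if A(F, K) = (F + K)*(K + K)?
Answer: 0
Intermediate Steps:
A(F, K) = 2*K*(F + K) (A(F, K) = (F + K)*(2*K) = 2*K*(F + K))
A(-4, 4)**2 = (2*4*(-4 + 4))**2 = (2*4*0)**2 = 0**2 = 0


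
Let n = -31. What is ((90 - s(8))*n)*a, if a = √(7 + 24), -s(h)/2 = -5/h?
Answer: -11005*√31/4 ≈ -15318.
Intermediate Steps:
s(h) = 10/h (s(h) = -(-10)/h = 10/h)
a = √31 ≈ 5.5678
((90 - s(8))*n)*a = ((90 - 10/8)*(-31))*√31 = ((90 - 1*5/4)*(-31))*√31 = ((90 - 5/4)*(-31))*√31 = ((355/4)*(-31))*√31 = -11005*√31/4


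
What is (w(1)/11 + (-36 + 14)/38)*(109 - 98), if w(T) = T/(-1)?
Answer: -140/19 ≈ -7.3684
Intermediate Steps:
w(T) = -T (w(T) = T*(-1) = -T)
(w(1)/11 + (-36 + 14)/38)*(109 - 98) = (-1*1/11 + (-36 + 14)/38)*(109 - 98) = (-1*1/11 - 22*1/38)*11 = (-1/11 - 11/19)*11 = -140/209*11 = -140/19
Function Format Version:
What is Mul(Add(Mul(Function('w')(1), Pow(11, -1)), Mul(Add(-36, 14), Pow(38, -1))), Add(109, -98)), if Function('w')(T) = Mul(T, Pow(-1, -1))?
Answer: Rational(-140, 19) ≈ -7.3684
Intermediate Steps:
Function('w')(T) = Mul(-1, T) (Function('w')(T) = Mul(T, -1) = Mul(-1, T))
Mul(Add(Mul(Function('w')(1), Pow(11, -1)), Mul(Add(-36, 14), Pow(38, -1))), Add(109, -98)) = Mul(Add(Mul(Mul(-1, 1), Pow(11, -1)), Mul(Add(-36, 14), Pow(38, -1))), Add(109, -98)) = Mul(Add(Mul(-1, Rational(1, 11)), Mul(-22, Rational(1, 38))), 11) = Mul(Add(Rational(-1, 11), Rational(-11, 19)), 11) = Mul(Rational(-140, 209), 11) = Rational(-140, 19)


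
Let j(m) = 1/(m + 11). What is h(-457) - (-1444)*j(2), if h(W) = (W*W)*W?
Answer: -1240770465/13 ≈ -9.5444e+7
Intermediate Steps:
h(W) = W³ (h(W) = W²*W = W³)
j(m) = 1/(11 + m)
h(-457) - (-1444)*j(2) = (-457)³ - (-1444)/(11 + 2) = -95443993 - (-1444)/13 = -95443993 - 1*(-1444/13) = -95443993 + 1444/13 = -1240770465/13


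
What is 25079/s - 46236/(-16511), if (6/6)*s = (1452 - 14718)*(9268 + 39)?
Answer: 518926409533/185323459662 ≈ 2.8001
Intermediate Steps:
s = -123466662 (s = (1452 - 14718)*(9268 + 39) = -13266*9307 = -123466662)
25079/s - 46236/(-16511) = 25079/(-123466662) - 46236/(-16511) = 25079*(-1/123466662) - 46236*(-1/16511) = -25079/123466662 + 46236/16511 = 518926409533/185323459662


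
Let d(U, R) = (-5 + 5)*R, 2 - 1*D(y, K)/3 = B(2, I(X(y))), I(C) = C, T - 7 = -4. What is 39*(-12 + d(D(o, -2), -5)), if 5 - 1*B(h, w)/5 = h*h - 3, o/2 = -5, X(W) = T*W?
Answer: -468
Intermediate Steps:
T = 3 (T = 7 - 4 = 3)
X(W) = 3*W
o = -10 (o = 2*(-5) = -10)
B(h, w) = 40 - 5*h**2 (B(h, w) = 25 - 5*(h*h - 3) = 25 - 5*(h**2 - 3) = 25 - 5*(-3 + h**2) = 25 + (15 - 5*h**2) = 40 - 5*h**2)
D(y, K) = -54 (D(y, K) = 6 - 3*(40 - 5*2**2) = 6 - 3*(40 - 5*4) = 6 - 3*(40 - 20) = 6 - 3*20 = 6 - 60 = -54)
d(U, R) = 0 (d(U, R) = 0*R = 0)
39*(-12 + d(D(o, -2), -5)) = 39*(-12 + 0) = 39*(-12) = -468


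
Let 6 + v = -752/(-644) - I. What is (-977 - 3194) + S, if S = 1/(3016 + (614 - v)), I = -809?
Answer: -1897633828/454959 ≈ -4171.0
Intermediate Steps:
v = 129471/161 (v = -6 + (-752/(-644) - 1*(-809)) = -6 + (-752*(-1/644) + 809) = -6 + (188/161 + 809) = -6 + 130437/161 = 129471/161 ≈ 804.17)
S = 161/454959 (S = 1/(3016 + (614 - 1*129471/161)) = 1/(3016 + (614 - 129471/161)) = 1/(3016 - 30617/161) = 1/(454959/161) = 161/454959 ≈ 0.00035388)
(-977 - 3194) + S = (-977 - 3194) + 161/454959 = -4171 + 161/454959 = -1897633828/454959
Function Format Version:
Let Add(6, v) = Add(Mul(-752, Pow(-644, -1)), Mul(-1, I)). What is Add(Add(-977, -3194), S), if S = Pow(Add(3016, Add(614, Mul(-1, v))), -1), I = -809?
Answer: Rational(-1897633828, 454959) ≈ -4171.0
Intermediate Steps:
v = Rational(129471, 161) (v = Add(-6, Add(Mul(-752, Pow(-644, -1)), Mul(-1, -809))) = Add(-6, Add(Mul(-752, Rational(-1, 644)), 809)) = Add(-6, Add(Rational(188, 161), 809)) = Add(-6, Rational(130437, 161)) = Rational(129471, 161) ≈ 804.17)
S = Rational(161, 454959) (S = Pow(Add(3016, Add(614, Mul(-1, Rational(129471, 161)))), -1) = Pow(Add(3016, Add(614, Rational(-129471, 161))), -1) = Pow(Add(3016, Rational(-30617, 161)), -1) = Pow(Rational(454959, 161), -1) = Rational(161, 454959) ≈ 0.00035388)
Add(Add(-977, -3194), S) = Add(Add(-977, -3194), Rational(161, 454959)) = Add(-4171, Rational(161, 454959)) = Rational(-1897633828, 454959)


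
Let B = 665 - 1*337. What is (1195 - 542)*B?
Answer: 214184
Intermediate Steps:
B = 328 (B = 665 - 337 = 328)
(1195 - 542)*B = (1195 - 542)*328 = 653*328 = 214184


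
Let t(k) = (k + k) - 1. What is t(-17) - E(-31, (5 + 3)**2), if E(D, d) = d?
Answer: -99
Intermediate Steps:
t(k) = -1 + 2*k (t(k) = 2*k - 1 = -1 + 2*k)
t(-17) - E(-31, (5 + 3)**2) = (-1 + 2*(-17)) - (5 + 3)**2 = (-1 - 34) - 1*8**2 = -35 - 1*64 = -35 - 64 = -99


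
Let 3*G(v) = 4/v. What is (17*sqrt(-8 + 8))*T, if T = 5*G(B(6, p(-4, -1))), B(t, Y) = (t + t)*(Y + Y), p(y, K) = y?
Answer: 0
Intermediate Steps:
B(t, Y) = 4*Y*t (B(t, Y) = (2*t)*(2*Y) = 4*Y*t)
G(v) = 4/(3*v) (G(v) = (4/v)/3 = 4/(3*v))
T = -5/72 (T = 5*(4/(3*((4*(-4)*6)))) = 5*((4/3)/(-96)) = 5*((4/3)*(-1/96)) = 5*(-1/72) = -5/72 ≈ -0.069444)
(17*sqrt(-8 + 8))*T = (17*sqrt(-8 + 8))*(-5/72) = (17*sqrt(0))*(-5/72) = (17*0)*(-5/72) = 0*(-5/72) = 0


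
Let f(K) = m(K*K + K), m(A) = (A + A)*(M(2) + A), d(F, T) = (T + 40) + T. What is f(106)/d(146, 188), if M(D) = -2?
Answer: 16077285/26 ≈ 6.1836e+5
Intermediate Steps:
d(F, T) = 40 + 2*T (d(F, T) = (40 + T) + T = 40 + 2*T)
m(A) = 2*A*(-2 + A) (m(A) = (A + A)*(-2 + A) = (2*A)*(-2 + A) = 2*A*(-2 + A))
f(K) = 2*(K + K²)*(-2 + K + K²) (f(K) = 2*(K*K + K)*(-2 + (K*K + K)) = 2*(K² + K)*(-2 + (K² + K)) = 2*(K + K²)*(-2 + (K + K²)) = 2*(K + K²)*(-2 + K + K²))
f(106)/d(146, 188) = (2*106*(1 + 106)*(-2 + 106*(1 + 106)))/(40 + 2*188) = (2*106*107*(-2 + 106*107))/(40 + 376) = (2*106*107*(-2 + 11342))/416 = (2*106*107*11340)*(1/416) = 257236560*(1/416) = 16077285/26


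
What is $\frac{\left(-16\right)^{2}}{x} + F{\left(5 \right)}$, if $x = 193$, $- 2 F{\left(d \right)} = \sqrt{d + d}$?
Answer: $\frac{256}{193} - \frac{\sqrt{10}}{2} \approx -0.25471$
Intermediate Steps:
$F{\left(d \right)} = - \frac{\sqrt{2} \sqrt{d}}{2}$ ($F{\left(d \right)} = - \frac{\sqrt{d + d}}{2} = - \frac{\sqrt{2 d}}{2} = - \frac{\sqrt{2} \sqrt{d}}{2}$)
$\frac{\left(-16\right)^{2}}{x} + F{\left(5 \right)} = \frac{\left(-16\right)^{2}}{193} - \frac{\sqrt{2} \sqrt{5}}{2} = 256 \cdot \frac{1}{193} - \frac{\sqrt{10}}{2} = \frac{256}{193} - \frac{\sqrt{10}}{2}$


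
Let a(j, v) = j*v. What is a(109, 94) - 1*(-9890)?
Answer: 20136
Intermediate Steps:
a(109, 94) - 1*(-9890) = 109*94 - 1*(-9890) = 10246 + 9890 = 20136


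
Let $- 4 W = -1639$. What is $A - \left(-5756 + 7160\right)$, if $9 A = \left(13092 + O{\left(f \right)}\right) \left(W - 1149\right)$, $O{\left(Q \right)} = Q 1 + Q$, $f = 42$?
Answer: $-1083666$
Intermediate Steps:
$W = \frac{1639}{4}$ ($W = \left(- \frac{1}{4}\right) \left(-1639\right) = \frac{1639}{4} \approx 409.75$)
$O{\left(Q \right)} = 2 Q$ ($O{\left(Q \right)} = Q + Q = 2 Q$)
$A = -1082262$ ($A = \frac{\left(13092 + 2 \cdot 42\right) \left(\frac{1639}{4} - 1149\right)}{9} = \frac{\left(13092 + 84\right) \left(- \frac{2957}{4}\right)}{9} = \frac{13176 \left(- \frac{2957}{4}\right)}{9} = \frac{1}{9} \left(-9740358\right) = -1082262$)
$A - \left(-5756 + 7160\right) = -1082262 - \left(-5756 + 7160\right) = -1082262 - 1404 = -1083666$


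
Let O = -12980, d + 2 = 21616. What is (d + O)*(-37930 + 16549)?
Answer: -184603554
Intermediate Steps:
d = 21614 (d = -2 + 21616 = 21614)
(d + O)*(-37930 + 16549) = (21614 - 12980)*(-37930 + 16549) = 8634*(-21381) = -184603554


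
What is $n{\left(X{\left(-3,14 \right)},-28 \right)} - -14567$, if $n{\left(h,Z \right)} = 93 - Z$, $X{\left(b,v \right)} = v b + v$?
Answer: $14688$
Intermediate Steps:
$X{\left(b,v \right)} = v + b v$ ($X{\left(b,v \right)} = b v + v = v + b v$)
$n{\left(X{\left(-3,14 \right)},-28 \right)} - -14567 = \left(93 - -28\right) - -14567 = \left(93 + 28\right) + 14567 = 121 + 14567 = 14688$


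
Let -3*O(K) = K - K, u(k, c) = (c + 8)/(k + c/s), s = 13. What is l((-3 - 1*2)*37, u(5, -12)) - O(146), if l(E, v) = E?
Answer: -185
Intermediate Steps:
u(k, c) = (8 + c)/(k + c/13) (u(k, c) = (c + 8)/(k + c/13) = (8 + c)/(k + c*(1/13)) = (8 + c)/(k + c/13))
O(K) = 0 (O(K) = -(K - K)/3 = -1/3*0 = 0)
l((-3 - 1*2)*37, u(5, -12)) - O(146) = (-3 - 1*2)*37 - 1*0 = (-3 - 2)*37 + 0 = -5*37 + 0 = -185 + 0 = -185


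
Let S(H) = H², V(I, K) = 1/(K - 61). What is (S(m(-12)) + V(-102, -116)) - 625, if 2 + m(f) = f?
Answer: -75934/177 ≈ -429.01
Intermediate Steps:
m(f) = -2 + f
V(I, K) = 1/(-61 + K)
(S(m(-12)) + V(-102, -116)) - 625 = ((-2 - 12)² + 1/(-61 - 116)) - 625 = ((-14)² + 1/(-177)) - 625 = (196 - 1/177) - 625 = 34691/177 - 625 = -75934/177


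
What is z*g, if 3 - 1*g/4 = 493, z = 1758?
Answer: -3445680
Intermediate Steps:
g = -1960 (g = 12 - 4*493 = 12 - 1972 = -1960)
z*g = 1758*(-1960) = -3445680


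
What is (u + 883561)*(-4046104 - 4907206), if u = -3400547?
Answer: 22535355923660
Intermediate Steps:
(u + 883561)*(-4046104 - 4907206) = (-3400547 + 883561)*(-4046104 - 4907206) = -2516986*(-8953310) = 22535355923660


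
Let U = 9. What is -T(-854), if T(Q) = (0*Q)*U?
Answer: 0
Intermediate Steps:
T(Q) = 0 (T(Q) = (0*Q)*9 = 0*9 = 0)
-T(-854) = -1*0 = 0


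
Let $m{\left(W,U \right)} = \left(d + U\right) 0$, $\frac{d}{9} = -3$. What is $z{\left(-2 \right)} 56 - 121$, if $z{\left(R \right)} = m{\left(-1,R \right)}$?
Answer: $-121$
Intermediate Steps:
$d = -27$ ($d = 9 \left(-3\right) = -27$)
$m{\left(W,U \right)} = 0$ ($m{\left(W,U \right)} = \left(-27 + U\right) 0 = 0$)
$z{\left(R \right)} = 0$
$z{\left(-2 \right)} 56 - 121 = 0 \cdot 56 - 121 = 0 - 121 = -121$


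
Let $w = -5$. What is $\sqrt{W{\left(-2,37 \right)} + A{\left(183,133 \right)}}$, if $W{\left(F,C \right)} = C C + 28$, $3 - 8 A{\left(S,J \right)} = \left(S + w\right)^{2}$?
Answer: $\frac{i \sqrt{41010}}{4} \approx 50.627 i$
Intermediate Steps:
$A{\left(S,J \right)} = \frac{3}{8} - \frac{\left(-5 + S\right)^{2}}{8}$ ($A{\left(S,J \right)} = \frac{3}{8} - \frac{\left(S - 5\right)^{2}}{8} = \frac{3}{8} - \frac{\left(-5 + S\right)^{2}}{8}$)
$W{\left(F,C \right)} = 28 + C^{2}$ ($W{\left(F,C \right)} = C^{2} + 28 = 28 + C^{2}$)
$\sqrt{W{\left(-2,37 \right)} + A{\left(183,133 \right)}} = \sqrt{\left(28 + 37^{2}\right) + \left(\frac{3}{8} - \frac{\left(-5 + 183\right)^{2}}{8}\right)} = \sqrt{\left(28 + 1369\right) + \left(\frac{3}{8} - \frac{178^{2}}{8}\right)} = \sqrt{1397 + \left(\frac{3}{8} - \frac{7921}{2}\right)} = \sqrt{1397 - \frac{31681}{8}} = \sqrt{- \frac{20505}{8}} = \frac{i \sqrt{41010}}{4}$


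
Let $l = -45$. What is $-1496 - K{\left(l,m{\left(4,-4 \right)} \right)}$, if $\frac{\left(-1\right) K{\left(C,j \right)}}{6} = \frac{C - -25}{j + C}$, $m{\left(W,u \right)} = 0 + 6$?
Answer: $- \frac{19408}{13} \approx -1492.9$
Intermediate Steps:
$m{\left(W,u \right)} = 6$
$K{\left(C,j \right)} = - \frac{6 \left(25 + C\right)}{C + j}$ ($K{\left(C,j \right)} = - 6 \frac{C - -25}{j + C} = - 6 \frac{C + 25}{C + j} = - 6 \frac{25 + C}{C + j} = - \frac{6 \left(25 + C\right)}{C + j}$)
$-1496 - K{\left(l,m{\left(4,-4 \right)} \right)} = -1496 - \frac{6 \left(-25 - -45\right)}{-45 + 6} = -1496 - \frac{6 \left(-25 + 45\right)}{-39} = -1496 - 6 \left(- \frac{1}{39}\right) 20 = -1496 - - \frac{40}{13} = -1496 + \frac{40}{13} = - \frac{19408}{13}$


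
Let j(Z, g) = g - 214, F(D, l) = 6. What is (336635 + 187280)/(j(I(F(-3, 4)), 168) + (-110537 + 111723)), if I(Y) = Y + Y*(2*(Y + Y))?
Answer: 104783/228 ≈ 459.57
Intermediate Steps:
I(Y) = Y + 4*Y**2 (I(Y) = Y + Y*(2*(2*Y)) = Y + Y*(4*Y) = Y + 4*Y**2)
j(Z, g) = -214 + g
(336635 + 187280)/(j(I(F(-3, 4)), 168) + (-110537 + 111723)) = (336635 + 187280)/((-214 + 168) + (-110537 + 111723)) = 523915/(-46 + 1186) = 523915/1140 = 523915*(1/1140) = 104783/228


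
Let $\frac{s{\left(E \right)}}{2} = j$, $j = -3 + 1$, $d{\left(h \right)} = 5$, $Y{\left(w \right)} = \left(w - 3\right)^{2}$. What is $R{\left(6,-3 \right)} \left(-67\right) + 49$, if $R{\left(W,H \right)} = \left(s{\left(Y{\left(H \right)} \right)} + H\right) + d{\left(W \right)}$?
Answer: $183$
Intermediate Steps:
$Y{\left(w \right)} = \left(-3 + w\right)^{2}$
$j = -2$
$s{\left(E \right)} = -4$ ($s{\left(E \right)} = 2 \left(-2\right) = -4$)
$R{\left(W,H \right)} = 1 + H$ ($R{\left(W,H \right)} = \left(-4 + H\right) + 5 = 1 + H$)
$R{\left(6,-3 \right)} \left(-67\right) + 49 = \left(1 - 3\right) \left(-67\right) + 49 = \left(-2\right) \left(-67\right) + 49 = 134 + 49 = 183$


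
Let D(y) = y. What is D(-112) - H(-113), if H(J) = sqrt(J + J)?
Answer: -112 - I*sqrt(226) ≈ -112.0 - 15.033*I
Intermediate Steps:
H(J) = sqrt(2)*sqrt(J) (H(J) = sqrt(2*J) = sqrt(2)*sqrt(J))
D(-112) - H(-113) = -112 - sqrt(2)*sqrt(-113) = -112 - sqrt(2)*I*sqrt(113) = -112 - I*sqrt(226)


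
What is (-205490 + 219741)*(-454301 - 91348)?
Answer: -7776043899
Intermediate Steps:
(-205490 + 219741)*(-454301 - 91348) = 14251*(-545649) = -7776043899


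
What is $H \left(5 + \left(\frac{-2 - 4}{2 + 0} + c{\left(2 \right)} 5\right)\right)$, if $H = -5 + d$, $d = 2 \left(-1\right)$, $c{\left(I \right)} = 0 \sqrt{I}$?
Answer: $-14$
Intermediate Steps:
$c{\left(I \right)} = 0$
$d = -2$
$H = -7$ ($H = -5 - 2 = -7$)
$H \left(5 + \left(\frac{-2 - 4}{2 + 0} + c{\left(2 \right)} 5\right)\right) = - 7 \left(5 + \left(\frac{-2 - 4}{2 + 0} + 0 \cdot 5\right)\right) = - 7 \left(5 + \left(- \frac{6}{2} + 0\right)\right) = - 7 \left(5 + \left(\left(-6\right) \frac{1}{2} + 0\right)\right) = - 7 \left(5 + \left(-3 + 0\right)\right) = - 7 \left(5 - 3\right) = \left(-7\right) 2 = -14$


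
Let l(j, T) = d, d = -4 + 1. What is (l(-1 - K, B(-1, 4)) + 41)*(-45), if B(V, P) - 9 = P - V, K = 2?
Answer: -1710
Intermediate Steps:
d = -3
B(V, P) = 9 + P - V (B(V, P) = 9 + (P - V) = 9 + P - V)
l(j, T) = -3
(l(-1 - K, B(-1, 4)) + 41)*(-45) = (-3 + 41)*(-45) = 38*(-45) = -1710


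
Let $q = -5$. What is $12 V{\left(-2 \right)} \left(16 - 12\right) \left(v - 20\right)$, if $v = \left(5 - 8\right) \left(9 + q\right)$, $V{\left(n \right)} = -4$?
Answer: $6144$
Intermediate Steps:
$v = -12$ ($v = \left(5 - 8\right) \left(9 - 5\right) = \left(-3\right) 4 = -12$)
$12 V{\left(-2 \right)} \left(16 - 12\right) \left(v - 20\right) = 12 \left(-4\right) \left(16 - 12\right) \left(-12 - 20\right) = - 48 \cdot 4 \left(-32\right) = \left(-48\right) \left(-128\right) = 6144$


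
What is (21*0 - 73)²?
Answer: 5329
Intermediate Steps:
(21*0 - 73)² = (0 - 73)² = (-73)² = 5329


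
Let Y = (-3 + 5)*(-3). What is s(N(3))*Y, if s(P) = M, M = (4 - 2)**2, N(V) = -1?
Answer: -24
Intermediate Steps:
M = 4 (M = 2**2 = 4)
s(P) = 4
Y = -6 (Y = 2*(-3) = -6)
s(N(3))*Y = 4*(-6) = -24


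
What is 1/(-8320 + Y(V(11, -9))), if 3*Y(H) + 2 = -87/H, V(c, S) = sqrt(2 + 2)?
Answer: -6/50011 ≈ -0.00011997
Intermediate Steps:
V(c, S) = 2 (V(c, S) = sqrt(4) = 2)
Y(H) = -2/3 - 29/H (Y(H) = -2/3 + (-87/H)/3 = -2/3 - 29/H)
1/(-8320 + Y(V(11, -9))) = 1/(-8320 + (-2/3 - 29/2)) = 1/(-8320 - 91/6) = 1/(-50011/6) = -6/50011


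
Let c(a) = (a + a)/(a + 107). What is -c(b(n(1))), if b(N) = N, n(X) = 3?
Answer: -3/55 ≈ -0.054545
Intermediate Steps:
c(a) = 2*a/(107 + a) (c(a) = (2*a)/(107 + a) = 2*a/(107 + a))
-c(b(n(1))) = -2*3/(107 + 3) = -2*3/110 = -1*3/55 = -3/55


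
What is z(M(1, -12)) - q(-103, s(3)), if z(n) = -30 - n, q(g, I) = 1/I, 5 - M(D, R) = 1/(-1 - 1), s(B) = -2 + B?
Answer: -73/2 ≈ -36.500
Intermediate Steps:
M(D, R) = 11/2 (M(D, R) = 5 - 1/(-1 - 1) = 5 - 1/(-2) = 5 - 1*(-½) = 5 + ½ = 11/2)
z(M(1, -12)) - q(-103, s(3)) = (-30 - 1*11/2) - 1/(-2 + 3) = (-30 - 11/2) - 1/1 = -71/2 - 1*1 = -71/2 - 1 = -73/2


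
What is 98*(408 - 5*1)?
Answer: 39494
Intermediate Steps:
98*(408 - 5*1) = 98*(408 - 5) = 98*403 = 39494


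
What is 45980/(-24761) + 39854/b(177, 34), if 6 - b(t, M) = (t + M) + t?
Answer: -45654057/429941 ≈ -106.19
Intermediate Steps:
b(t, M) = 6 - M - 2*t (b(t, M) = 6 - ((t + M) + t) = 6 - ((M + t) + t) = 6 - (M + 2*t) = 6 + (-M - 2*t) = 6 - M - 2*t)
45980/(-24761) + 39854/b(177, 34) = 45980/(-24761) + 39854/(6 - 1*34 - 2*177) = 45980*(-1/24761) + 39854/(6 - 34 - 354) = -4180/2251 + 39854/(-382) = -4180/2251 + 39854*(-1/382) = -4180/2251 - 19927/191 = -45654057/429941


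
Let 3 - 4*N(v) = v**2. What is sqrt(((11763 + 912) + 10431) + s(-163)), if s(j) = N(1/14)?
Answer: sqrt(18115691)/28 ≈ 152.01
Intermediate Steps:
N(v) = 3/4 - v**2/4
s(j) = 587/784 (s(j) = 3/4 - (1/14)**2/4 = 3/4 - 1/4*1/196 = 3/4 - 1/784 = 587/784)
sqrt(((11763 + 912) + 10431) + s(-163)) = sqrt(((11763 + 912) + 10431) + 587/784) = sqrt((12675 + 10431) + 587/784) = sqrt(23106 + 587/784) = sqrt(18115691/784) = sqrt(18115691)/28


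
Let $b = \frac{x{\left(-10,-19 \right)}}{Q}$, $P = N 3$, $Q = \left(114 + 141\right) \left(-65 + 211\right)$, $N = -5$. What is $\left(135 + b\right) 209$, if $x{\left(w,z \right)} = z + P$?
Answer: $\frac{30895216}{1095} \approx 28215.0$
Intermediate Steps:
$Q = 37230$ ($Q = 255 \cdot 146 = 37230$)
$P = -15$ ($P = \left(-5\right) 3 = -15$)
$x{\left(w,z \right)} = -15 + z$ ($x{\left(w,z \right)} = z - 15 = -15 + z$)
$b = - \frac{1}{1095}$ ($b = \frac{-15 - 19}{37230} = \left(-34\right) \frac{1}{37230} = - \frac{1}{1095} \approx -0.00091324$)
$\left(135 + b\right) 209 = \left(135 - \frac{1}{1095}\right) 209 = \frac{147824}{1095} \cdot 209 = \frac{30895216}{1095}$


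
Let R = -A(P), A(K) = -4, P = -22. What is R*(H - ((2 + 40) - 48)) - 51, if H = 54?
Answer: 189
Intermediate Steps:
R = 4 (R = -1*(-4) = 4)
R*(H - ((2 + 40) - 48)) - 51 = 4*(54 - ((2 + 40) - 48)) - 51 = 4*(54 - (42 - 48)) - 51 = 4*(54 - 1*(-6)) - 51 = 4*(54 + 6) - 51 = 4*60 - 51 = 240 - 51 = 189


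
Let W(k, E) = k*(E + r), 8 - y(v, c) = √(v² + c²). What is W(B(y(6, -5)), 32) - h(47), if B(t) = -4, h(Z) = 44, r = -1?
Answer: -168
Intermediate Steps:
y(v, c) = 8 - √(c² + v²) (y(v, c) = 8 - √(v² + c²) = 8 - √(c² + v²))
W(k, E) = k*(-1 + E) (W(k, E) = k*(E - 1) = k*(-1 + E))
W(B(y(6, -5)), 32) - h(47) = -4*(-1 + 32) - 1*44 = -4*31 - 44 = -124 - 44 = -168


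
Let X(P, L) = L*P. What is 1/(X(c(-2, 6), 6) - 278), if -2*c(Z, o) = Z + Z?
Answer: -1/266 ≈ -0.0037594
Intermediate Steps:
c(Z, o) = -Z (c(Z, o) = -(Z + Z)/2 = -Z)
1/(X(c(-2, 6), 6) - 278) = 1/(6*(-1*(-2)) - 278) = 1/(6*2 - 278) = 1/(12 - 278) = 1/(-266) = -1/266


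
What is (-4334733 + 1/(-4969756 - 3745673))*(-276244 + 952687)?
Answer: -8518459708229565298/2905143 ≈ -2.9322e+12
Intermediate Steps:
(-4334733 + 1/(-4969756 - 3745673))*(-276244 + 952687) = (-4334733 + 1/(-8715429))*676443 = (-4334733 - 1/8715429)*676443 = -37779057695458/8715429*676443 = -8518459708229565298/2905143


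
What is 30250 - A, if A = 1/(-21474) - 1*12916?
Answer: 926946685/21474 ≈ 43166.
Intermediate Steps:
A = -277358185/21474 (A = -1/21474 - 12916 = -277358185/21474 ≈ -12916.)
30250 - A = 30250 - 1*(-277358185/21474) = 30250 + 277358185/21474 = 926946685/21474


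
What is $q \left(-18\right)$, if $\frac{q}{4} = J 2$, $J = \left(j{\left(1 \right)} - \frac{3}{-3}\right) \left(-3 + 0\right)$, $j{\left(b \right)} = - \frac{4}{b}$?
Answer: $-1296$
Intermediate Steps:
$J = 9$ ($J = \left(- \frac{4}{1} - \frac{3}{-3}\right) \left(-3 + 0\right) = \left(\left(-4\right) 1 - -1\right) \left(-3\right) = \left(-4 + 1\right) \left(-3\right) = \left(-3\right) \left(-3\right) = 9$)
$q = 72$ ($q = 4 \cdot 9 \cdot 2 = 4 \cdot 18 = 72$)
$q \left(-18\right) = 72 \left(-18\right) = -1296$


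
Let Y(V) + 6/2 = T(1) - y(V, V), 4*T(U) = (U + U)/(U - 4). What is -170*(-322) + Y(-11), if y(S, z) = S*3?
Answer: 328619/6 ≈ 54770.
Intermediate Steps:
y(S, z) = 3*S
T(U) = U/(2*(-4 + U)) (T(U) = ((U + U)/(U - 4))/4 = ((2*U)/(-4 + U))/4 = (2*U/(-4 + U))/4 = U/(2*(-4 + U)))
Y(V) = -19/6 - 3*V (Y(V) = -3 + ((1/2)*1/(-4 + 1) - 3*V) = -3 + ((1/2)*1/(-3) - 3*V) = -3 + ((1/2)*1*(-1/3) - 3*V) = -3 + (-1/6 - 3*V) = -19/6 - 3*V)
-170*(-322) + Y(-11) = -170*(-322) + (-19/6 - 3*(-11)) = 54740 + (-19/6 + 33) = 54740 + 179/6 = 328619/6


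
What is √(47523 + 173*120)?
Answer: 9*√843 ≈ 261.31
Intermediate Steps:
√(47523 + 173*120) = √(47523 + 20760) = √68283 = 9*√843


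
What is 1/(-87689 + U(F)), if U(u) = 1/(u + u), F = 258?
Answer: -516/45247523 ≈ -1.1404e-5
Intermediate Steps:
U(u) = 1/(2*u)
1/(-87689 + U(F)) = 1/(-87689 + (1/2)/258) = 1/(-87689 + (1/2)*(1/258)) = 1/(-87689 + 1/516) = 1/(-45247523/516) = -516/45247523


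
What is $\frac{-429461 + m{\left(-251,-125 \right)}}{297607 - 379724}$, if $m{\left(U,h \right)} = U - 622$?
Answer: $\frac{430334}{82117} \approx 5.2405$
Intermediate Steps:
$m{\left(U,h \right)} = -622 + U$
$\frac{-429461 + m{\left(-251,-125 \right)}}{297607 - 379724} = \frac{-429461 - 873}{297607 - 379724} = \frac{-429461 - 873}{-82117} = \left(-430334\right) \left(- \frac{1}{82117}\right) = \frac{430334}{82117}$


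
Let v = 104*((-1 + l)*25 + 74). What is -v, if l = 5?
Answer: -18096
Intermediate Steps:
v = 18096 (v = 104*((-1 + 5)*25 + 74) = 104*(4*25 + 74) = 104*(100 + 74) = 104*174 = 18096)
-v = -1*18096 = -18096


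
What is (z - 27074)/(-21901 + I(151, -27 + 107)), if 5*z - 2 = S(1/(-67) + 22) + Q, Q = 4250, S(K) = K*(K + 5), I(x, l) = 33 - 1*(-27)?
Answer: 585925518/490221245 ≈ 1.1952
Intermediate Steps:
I(x, l) = 60 (I(x, l) = 33 + 27 = 60)
S(K) = K*(5 + K)
z = 21750412/22445 (z = ⅖ + ((1/(-67) + 22)*(5 + (1/(-67) + 22)) + 4250)/5 = ⅖ + ((-1/67 + 22)*(5 + (-1/67 + 22)) + 4250)/5 = ⅖ + (1473*(5 + 1473/67)/67 + 4250)/5 = ⅖ + ((1473/67)*(1808/67) + 4250)/5 = ⅖ + (2663184/4489 + 4250)/5 = ⅖ + (⅕)*(21741434/4489) = ⅖ + 21741434/22445 = 21750412/22445 ≈ 969.05)
(z - 27074)/(-21901 + I(151, -27 + 107)) = (21750412/22445 - 27074)/(-21901 + 60) = -585925518/22445/(-21841) = -585925518/22445*(-1/21841) = 585925518/490221245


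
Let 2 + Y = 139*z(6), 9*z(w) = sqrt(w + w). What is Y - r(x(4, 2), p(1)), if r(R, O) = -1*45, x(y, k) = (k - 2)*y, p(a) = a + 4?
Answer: 43 + 278*sqrt(3)/9 ≈ 96.501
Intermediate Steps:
z(w) = sqrt(2)*sqrt(w)/9 (z(w) = sqrt(w + w)/9 = sqrt(2*w)/9 = (sqrt(2)*sqrt(w))/9 = sqrt(2)*sqrt(w)/9)
p(a) = 4 + a
x(y, k) = y*(-2 + k) (x(y, k) = (-2 + k)*y = y*(-2 + k))
Y = -2 + 278*sqrt(3)/9 (Y = -2 + 139*(sqrt(2)*sqrt(6)/9) = -2 + 139*(2*sqrt(3)/9) = -2 + 278*sqrt(3)/9 ≈ 51.501)
r(R, O) = -45
Y - r(x(4, 2), p(1)) = (-2 + 278*sqrt(3)/9) - 1*(-45) = (-2 + 278*sqrt(3)/9) + 45 = 43 + 278*sqrt(3)/9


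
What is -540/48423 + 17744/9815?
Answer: 284639204/158423915 ≈ 1.7967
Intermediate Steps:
-540/48423 + 17744/9815 = -540*1/48423 + 17744*(1/9815) = -180/16141 + 17744/9815 = 284639204/158423915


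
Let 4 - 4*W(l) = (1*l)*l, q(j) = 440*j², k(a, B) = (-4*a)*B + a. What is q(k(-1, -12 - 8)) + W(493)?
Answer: 11304315/4 ≈ 2.8261e+6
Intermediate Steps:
k(a, B) = a - 4*B*a (k(a, B) = -4*B*a + a = a - 4*B*a)
W(l) = 1 - l²/4 (W(l) = 1 - 1*l*l/4 = 1 - l*l/4 = 1 - l²/4)
q(k(-1, -12 - 8)) + W(493) = 440*(-(1 - 4*(-12 - 8)))² + (1 - ¼*493²) = 440*(-(1 - 4*(-20)))² + (1 - ¼*243049) = 440*(-(1 + 80))² + (1 - 243049/4) = 440*(-1*81)² - 243045/4 = 440*(-81)² - 243045/4 = 440*6561 - 243045/4 = 2886840 - 243045/4 = 11304315/4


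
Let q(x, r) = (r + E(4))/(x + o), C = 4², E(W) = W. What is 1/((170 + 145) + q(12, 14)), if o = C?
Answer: 14/4419 ≈ 0.0031681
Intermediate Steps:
C = 16
o = 16
q(x, r) = (4 + r)/(16 + x) (q(x, r) = (r + 4)/(x + 16) = (4 + r)/(16 + x))
1/((170 + 145) + q(12, 14)) = 1/((170 + 145) + (4 + 14)/(16 + 12)) = 1/(315 + 18/28) = 1/(315 + (1/28)*18) = 1/(315 + 9/14) = 1/(4419/14) = 14/4419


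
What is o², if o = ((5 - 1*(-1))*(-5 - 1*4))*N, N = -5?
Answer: 72900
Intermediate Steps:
o = 270 (o = ((5 - 1*(-1))*(-5 - 1*4))*(-5) = ((5 + 1)*(-5 - 4))*(-5) = (6*(-9))*(-5) = -54*(-5) = 270)
o² = 270² = 72900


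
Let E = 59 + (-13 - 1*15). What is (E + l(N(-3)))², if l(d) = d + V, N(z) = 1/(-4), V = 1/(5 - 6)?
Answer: 14161/16 ≈ 885.06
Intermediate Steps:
V = -1 (V = 1/(-1) = -1)
N(z) = -¼
l(d) = -1 + d (l(d) = d - 1 = -1 + d)
E = 31 (E = 59 + (-13 - 15) = 59 - 28 = 31)
(E + l(N(-3)))² = (31 + (-1 - ¼))² = (31 - 5/4)² = (119/4)² = 14161/16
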